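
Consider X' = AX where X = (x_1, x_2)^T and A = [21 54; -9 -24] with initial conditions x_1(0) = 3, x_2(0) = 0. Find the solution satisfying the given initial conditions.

Coefficient matrix A = [[21, 54], [-9, -24]].
Characteristic polynomial det(A - λI) = λ^2 + 3λ - 18 = 0.
Eigenvalues λ = -6, 3.
For λ=-6: (A-λI) row 1 is [27, 54], so an eigenvector is (2, -1).
For λ=3: (A-λI) row 1 is [18, 54], so an eigenvector is (-3, 1).
General solution: K_1e^(-6t)(2,-1) + K_2e^(3t)(-3,1).
Applying x_1(0)=3, x_2(0)=0 gives K_1=-3, K_2=-3.

x_1(t) = 9e^(3t) - 6e^(-6t), x_2(t) = -3e^(3t) + 3e^(-6t)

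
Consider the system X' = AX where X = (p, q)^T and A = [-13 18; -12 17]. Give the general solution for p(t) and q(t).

Coefficient matrix A = [[-13, 18], [-12, 17]].
Characteristic polynomial det(A - λI) = λ^2 - 4λ - 5 = 0.
Eigenvalues λ = -1, 5.
For λ=-1: (A-λI) row 1 is [-12, 18], so an eigenvector is (3, 2).
For λ=5: (A-λI) row 1 is [-18, 18], so an eigenvector is (1, 1).
General solution: c_1e^(-t)(3,2) + c_2e^(5t)(1,1).

p(t) = 3c_1e^(-t) + c_2e^(5t), q(t) = 2c_1e^(-t) + c_2e^(5t)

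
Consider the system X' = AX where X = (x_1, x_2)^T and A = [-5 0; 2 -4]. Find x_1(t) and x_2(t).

Coefficient matrix A = [[-5, 0], [2, -4]].
Characteristic polynomial det(A - λI) = λ^2 + 9λ + 20 = 0.
Eigenvalues λ = -4, -5.
For λ=-4: (A-λI) row 1 is [-1, 0], so an eigenvector is (0, 1).
For λ=-5: (A-λI) row 2 is [2, 1], so an eigenvector is (1, -2).
General solution: K_1e^(-4t)(0,1) + K_2e^(-5t)(1,-2).

x_1(t) = K_2e^(-5t), x_2(t) = K_1e^(-4t) - 2K_2e^(-5t)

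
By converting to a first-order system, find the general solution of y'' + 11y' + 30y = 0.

y(t) = c_1e^(-6t) + c_2e^(-5t)

Let x_1 = y, x_2 = y'. Then x_1' = x_2 and x_2' = -30x_1 - 11x_2.
A = [[0,1],[-30,-11]]; det(A-λI) = λ^2 + 11λ + 30.
Eigenvalues λ = -6, -5 with eigenvectors (1,-6), (1,-5).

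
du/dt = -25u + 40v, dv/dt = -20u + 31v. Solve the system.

Coefficient matrix A = [[-25, 40], [-20, 31]].
Characteristic polynomial det(A - λI) = λ^2 - 6λ + 25 = 0.
Eigenvalues λ = 3 ± 4i (complex conjugate pair).
For λ=3+4i: an eigenvector is (-3,-2) - i(1,1) = (-3 - i, -2 - i).
A real fundamental pair from Re and Im of e^((3+4i)t)v: X_1 = e^(3t)(cos(4t)·(-3,-2) + sin(4t)·(1,1)), X_2 = e^(3t)(sin(4t)·(-3,-2) - cos(4t)·(1,1)).
General solution: K_1X_1 + K_2X_2.

u(t) = K_1e^(3t)sin(4t) - 3K_1e^(3t)cos(4t) - 3K_2e^(3t)sin(4t) - K_2e^(3t)cos(4t), v(t) = K_1e^(3t)sin(4t) - 2K_1e^(3t)cos(4t) - 2K_2e^(3t)sin(4t) - K_2e^(3t)cos(4t)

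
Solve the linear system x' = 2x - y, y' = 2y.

x(t) = -c_1e^(2t) - c_2te^(2t) - 3c_2e^(2t), y(t) = c_2e^(2t)

Coefficient matrix A = [[2, -1], [0, 2]].
Characteristic polynomial det(A - λI) = λ^2 - 4λ + 4 = 0.
Single eigenvalue λ = 2 with algebraic multiplicity 2.
Eigenvector v = (-1,0); generalized eigenvector w with (A-λI)w=v is (-3,1).
General solution: e^(2t)[c_1·v + c_2·(t·v + w)].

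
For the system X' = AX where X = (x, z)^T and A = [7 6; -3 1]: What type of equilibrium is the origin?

A = [[7,6],[-3,1]]; det(A-λI) = λ^2 - 8λ + 25.
λ = 4 ± 3i: positive real part.

unstable spiral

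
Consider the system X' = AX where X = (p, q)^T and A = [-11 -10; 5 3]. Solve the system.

p(t) = K_1e^(-4t)sin(t) - 3K_1e^(-4t)cos(t) - 3K_2e^(-4t)sin(t) - K_2e^(-4t)cos(t), q(t) = -K_1e^(-4t)sin(t) + 2K_1e^(-4t)cos(t) + 2K_2e^(-4t)sin(t) + K_2e^(-4t)cos(t)

Coefficient matrix A = [[-11, -10], [5, 3]].
Characteristic polynomial det(A - λI) = λ^2 + 8λ + 17 = 0.
Eigenvalues λ = -4 ± i (complex conjugate pair).
For λ=-4+i: an eigenvector is (-3,2) - i(1,-1) = (-3 - i, 2 + i).
A real fundamental pair from Re and Im of e^((-4+i)t)v: X_1 = e^(-4t)(cos(t)·(-3,2) + sin(t)·(1,-1)), X_2 = e^(-4t)(sin(t)·(-3,2) - cos(t)·(1,-1)).
General solution: K_1X_1 + K_2X_2.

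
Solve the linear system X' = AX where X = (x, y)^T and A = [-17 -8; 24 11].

x(t) = -2K_1e^(-5t) - K_2e^(-t), y(t) = 3K_1e^(-5t) + 2K_2e^(-t)

Coefficient matrix A = [[-17, -8], [24, 11]].
Characteristic polynomial det(A - λI) = λ^2 + 6λ + 5 = 0.
Eigenvalues λ = -5, -1.
For λ=-5: (A-λI) row 1 is [-12, -8], so an eigenvector is (-2, 3).
For λ=-1: (A-λI) row 1 is [-16, -8], so an eigenvector is (-1, 2).
General solution: K_1e^(-5t)(-2,3) + K_2e^(-t)(-1,2).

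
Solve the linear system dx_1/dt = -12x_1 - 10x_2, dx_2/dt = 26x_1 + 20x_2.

x_1(t) = 2C_1e^(4t)sin(2t) + C_1e^(4t)cos(2t) + C_2e^(4t)sin(2t) - 2C_2e^(4t)cos(2t), x_2(t) = -3C_1e^(4t)sin(2t) - 2C_1e^(4t)cos(2t) - 2C_2e^(4t)sin(2t) + 3C_2e^(4t)cos(2t)

Coefficient matrix A = [[-12, -10], [26, 20]].
Characteristic polynomial det(A - λI) = λ^2 - 8λ + 20 = 0.
Eigenvalues λ = 4 ± 2i (complex conjugate pair).
For λ=4+2i: an eigenvector is (1,-2) - i(2,-3) = (1 - 2i, -2 + 3i).
A real fundamental pair from Re and Im of e^((4+2i)t)v: X_1 = e^(4t)(cos(2t)·(1,-2) + sin(2t)·(2,-3)), X_2 = e^(4t)(sin(2t)·(1,-2) - cos(2t)·(2,-3)).
General solution: C_1X_1 + C_2X_2.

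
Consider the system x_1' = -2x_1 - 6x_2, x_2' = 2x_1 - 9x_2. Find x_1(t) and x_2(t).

x_1(t) = 3C_1e^(-6t) + 2C_2e^(-5t), x_2(t) = 2C_1e^(-6t) + C_2e^(-5t)

Coefficient matrix A = [[-2, -6], [2, -9]].
Characteristic polynomial det(A - λI) = λ^2 + 11λ + 30 = 0.
Eigenvalues λ = -6, -5.
For λ=-6: (A-λI) row 1 is [4, -6], so an eigenvector is (3, 2).
For λ=-5: (A-λI) row 1 is [3, -6], so an eigenvector is (2, 1).
General solution: C_1e^(-6t)(3,2) + C_2e^(-5t)(2,1).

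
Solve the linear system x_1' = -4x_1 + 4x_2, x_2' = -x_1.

x_1(t) = -2c_1e^(-2t) - 2c_2te^(-2t) - 3c_2e^(-2t), x_2(t) = -c_1e^(-2t) - c_2te^(-2t) - 2c_2e^(-2t)

Coefficient matrix A = [[-4, 4], [-1, 0]].
Characteristic polynomial det(A - λI) = λ^2 + 4λ + 4 = 0.
Single eigenvalue λ = -2 with algebraic multiplicity 2.
Eigenvector v = (-2,-1); generalized eigenvector w with (A-λI)w=v is (-3,-2).
General solution: e^(-2t)[c_1·v + c_2·(t·v + w)].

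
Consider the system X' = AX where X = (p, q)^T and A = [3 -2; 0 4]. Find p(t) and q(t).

p(t) = -C_1e^(3t) - 2C_2e^(4t), q(t) = C_2e^(4t)

Coefficient matrix A = [[3, -2], [0, 4]].
Characteristic polynomial det(A - λI) = λ^2 - 7λ + 12 = 0.
Eigenvalues λ = 3, 4.
For λ=3: (A-λI) row 1 is [0, -2], so an eigenvector is (-1, 0).
For λ=4: (A-λI) row 1 is [-1, -2], so an eigenvector is (-2, 1).
General solution: C_1e^(3t)(-1,0) + C_2e^(4t)(-2,1).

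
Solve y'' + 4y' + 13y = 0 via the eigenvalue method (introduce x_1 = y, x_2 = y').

Let x_1 = y, x_2 = y'. Then x_1' = x_2 and x_2' = -13x_1 - 4x_2.
A = [[0,1],[-13,-4]]; det(A-λI) = λ^2 + 4λ + 13.
Eigenvalues λ = -2 ± 3i.

y(t) = K_1e^(-2t)cos(3t) + K_2e^(-2t)sin(3t)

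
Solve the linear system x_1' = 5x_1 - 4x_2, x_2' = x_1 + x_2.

x_1(t) = 2K_1e^(3t) + 2K_2te^(3t) - K_2e^(3t), x_2(t) = K_1e^(3t) + K_2te^(3t) - K_2e^(3t)

Coefficient matrix A = [[5, -4], [1, 1]].
Characteristic polynomial det(A - λI) = λ^2 - 6λ + 9 = 0.
Single eigenvalue λ = 3 with algebraic multiplicity 2.
Eigenvector v = (2,1); generalized eigenvector w with (A-λI)w=v is (-1,-1).
General solution: e^(3t)[K_1·v + K_2·(t·v + w)].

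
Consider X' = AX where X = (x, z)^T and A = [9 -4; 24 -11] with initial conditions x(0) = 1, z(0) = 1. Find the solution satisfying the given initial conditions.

x(t) = 2e^(t) - e^(-3t), z(t) = 4e^(t) - 3e^(-3t)

Coefficient matrix A = [[9, -4], [24, -11]].
Characteristic polynomial det(A - λI) = λ^2 + 2λ - 3 = 0.
Eigenvalues λ = -3, 1.
For λ=-3: (A-λI) row 1 is [12, -4], so an eigenvector is (1, 3).
For λ=1: (A-λI) row 1 is [8, -4], so an eigenvector is (-1, -2).
General solution: C_1e^(-3t)(1,3) + C_2e^(t)(-1,-2).
Applying x(0)=1, z(0)=1 gives C_1=-1, C_2=-2.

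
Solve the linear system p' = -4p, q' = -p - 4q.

p(t) = -K_2e^(-4t), q(t) = K_1e^(-4t) + K_2te^(-4t) + 2K_2e^(-4t)

Coefficient matrix A = [[-4, 0], [-1, -4]].
Characteristic polynomial det(A - λI) = λ^2 + 8λ + 16 = 0.
Single eigenvalue λ = -4 with algebraic multiplicity 2.
Eigenvector v = (0,1); generalized eigenvector w with (A-λI)w=v is (-1,2).
General solution: e^(-4t)[K_1·v + K_2·(t·v + w)].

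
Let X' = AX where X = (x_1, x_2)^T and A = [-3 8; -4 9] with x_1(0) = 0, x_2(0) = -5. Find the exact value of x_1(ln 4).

A = [[-3,8],[-4,9]]; eigenvalues λ = 1, 5.
Eigenvectors: (2,1) for λ=1, (1,1) for λ=5.
From the initial condition, c_1 = 5, c_2 = -10.
x_1(ln 4) = (5)(4^1)(2) + (-10)(4^5)(1) = -10200.

-10200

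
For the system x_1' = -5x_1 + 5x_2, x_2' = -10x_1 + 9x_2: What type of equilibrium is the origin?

unstable spiral

A = [[-5,5],[-10,9]]; det(A-λI) = λ^2 - 4λ + 5.
λ = 2 ± i: positive real part.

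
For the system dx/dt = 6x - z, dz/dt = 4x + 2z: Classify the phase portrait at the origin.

A = [[6,-1],[4,2]]; det(A-λI) = λ^2 - 8λ + 16.
repeated λ = 4 with a single eigenvector.

unstable improper node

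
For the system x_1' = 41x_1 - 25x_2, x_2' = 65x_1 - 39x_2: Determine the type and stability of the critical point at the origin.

A = [[41,-25],[65,-39]]; det(A-λI) = λ^2 - 2λ + 26.
λ = 1 ± 5i: positive real part.

unstable spiral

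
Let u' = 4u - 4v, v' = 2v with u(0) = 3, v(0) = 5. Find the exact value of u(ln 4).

A = [[4,-4],[0,2]]; eigenvalues λ = 2, 4.
Eigenvectors: (2,1) for λ=2, (-1,0) for λ=4.
From the initial condition, c_1 = 5, c_2 = 7.
u(ln 4) = (5)(4^2)(2) + (7)(4^4)(-1) = -1632.

-1632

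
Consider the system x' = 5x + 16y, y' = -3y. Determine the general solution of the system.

x(t) = K_1e^(5t) - 2K_2e^(-3t), y(t) = K_2e^(-3t)

Coefficient matrix A = [[5, 16], [0, -3]].
Characteristic polynomial det(A - λI) = λ^2 - 2λ - 15 = 0.
Eigenvalues λ = 5, -3.
For λ=5: (A-λI) row 1 is [0, 16], so an eigenvector is (1, 0).
For λ=-3: (A-λI) row 1 is [8, 16], so an eigenvector is (-2, 1).
General solution: K_1e^(5t)(1,0) + K_2e^(-3t)(-2,1).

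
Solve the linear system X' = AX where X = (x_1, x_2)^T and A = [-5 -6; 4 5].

Coefficient matrix A = [[-5, -6], [4, 5]].
Characteristic polynomial det(A - λI) = λ^2 - 1 = 0.
Eigenvalues λ = 1, -1.
For λ=1: (A-λI) row 1 is [-6, -6], so an eigenvector is (-1, 1).
For λ=-1: (A-λI) row 1 is [-4, -6], so an eigenvector is (-3, 2).
General solution: K_1e^(t)(-1,1) + K_2e^(-t)(-3,2).

x_1(t) = -K_1e^(t) - 3K_2e^(-t), x_2(t) = K_1e^(t) + 2K_2e^(-t)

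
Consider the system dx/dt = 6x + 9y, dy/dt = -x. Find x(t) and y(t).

Coefficient matrix A = [[6, 9], [-1, 0]].
Characteristic polynomial det(A - λI) = λ^2 - 6λ + 9 = 0.
Single eigenvalue λ = 3 with algebraic multiplicity 2.
Eigenvector v = (-3,1); generalized eigenvector w with (A-λI)w=v is (2,-1).
General solution: e^(3t)[c_1·v + c_2·(t·v + w)].

x(t) = -3c_1e^(3t) - 3c_2te^(3t) + 2c_2e^(3t), y(t) = c_1e^(3t) + c_2te^(3t) - c_2e^(3t)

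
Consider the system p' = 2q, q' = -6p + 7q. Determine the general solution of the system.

p(t) = 2c_1e^(3t) + c_2e^(4t), q(t) = 3c_1e^(3t) + 2c_2e^(4t)

Coefficient matrix A = [[0, 2], [-6, 7]].
Characteristic polynomial det(A - λI) = λ^2 - 7λ + 12 = 0.
Eigenvalues λ = 3, 4.
For λ=3: (A-λI) row 1 is [-3, 2], so an eigenvector is (2, 3).
For λ=4: (A-λI) row 1 is [-4, 2], so an eigenvector is (1, 2).
General solution: c_1e^(3t)(2,3) + c_2e^(4t)(1,2).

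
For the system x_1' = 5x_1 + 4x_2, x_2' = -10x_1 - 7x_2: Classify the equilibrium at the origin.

stable spiral

A = [[5,4],[-10,-7]]; det(A-λI) = λ^2 + 2λ + 5.
λ = -1 ± 2i: negative real part.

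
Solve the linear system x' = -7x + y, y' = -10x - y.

x(t) = -K_1e^(-4t)sin(t) + K_2e^(-4t)cos(t), y(t) = -3K_1e^(-4t)sin(t) - K_1e^(-4t)cos(t) - K_2e^(-4t)sin(t) + 3K_2e^(-4t)cos(t)

Coefficient matrix A = [[-7, 1], [-10, -1]].
Characteristic polynomial det(A - λI) = λ^2 + 8λ + 17 = 0.
Eigenvalues λ = -4 ± i (complex conjugate pair).
For λ=-4+i: an eigenvector is (0,-1) - i(-1,-3) = (0 + i, -1 + 3i).
A real fundamental pair from Re and Im of e^((-4+i)t)v: X_1 = e^(-4t)(cos(t)·(0,-1) + sin(t)·(-1,-3)), X_2 = e^(-4t)(sin(t)·(0,-1) - cos(t)·(-1,-3)).
General solution: K_1X_1 + K_2X_2.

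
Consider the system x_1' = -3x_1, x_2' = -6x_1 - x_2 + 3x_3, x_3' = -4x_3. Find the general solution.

Coefficient matrix A = [[-3, 0, 0], [-6, -1, 3], [0, 0, -4]].
det(A - λI) = 0 gives eigenvalues λ = -3, -1, -4.
For λ=-3: eigenvector (1,3,0).
For λ=-1: eigenvector (0,1,0).
For λ=-4: eigenvector (0,-1,1).
General solution: C_1e^(-3t)(1,3,0) + C_2e^(-t)(0,1,0) + C_3e^(-4t)(0,-1,1).

x_1(t) = C_1e^(-3t), x_2(t) = 3C_1e^(-3t) + C_2e^(-t) - C_3e^(-4t), x_3(t) = C_3e^(-4t)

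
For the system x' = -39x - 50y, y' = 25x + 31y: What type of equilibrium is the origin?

stable spiral

A = [[-39,-50],[25,31]]; det(A-λI) = λ^2 + 8λ + 41.
λ = -4 ± 5i: negative real part.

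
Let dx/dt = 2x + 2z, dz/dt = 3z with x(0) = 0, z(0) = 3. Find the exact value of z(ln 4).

192

A = [[2,2],[0,3]]; eigenvalues λ = 2, 3.
Eigenvectors: (1,0) for λ=2, (2,1) for λ=3.
From the initial condition, c_1 = -6, c_2 = 3.
z(ln 4) = (-6)(4^2)(0) + (3)(4^3)(1) = 192.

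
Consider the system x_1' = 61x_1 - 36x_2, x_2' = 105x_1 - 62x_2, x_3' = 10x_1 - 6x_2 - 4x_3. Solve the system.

Coefficient matrix A = [[61, -36, 0], [105, -62, 0], [10, -6, -4]].
det(A - λI) = 0 gives eigenvalues λ = 1, -2, -4.
For λ=1: eigenvector (-3,-5,0).
For λ=-2: eigenvector (-4,-7,1).
For λ=-4: eigenvector (0,0,1).
General solution: C_1e^(t)(-3,-5,0) + C_2e^(-2t)(-4,-7,1) + C_3e^(-4t)(0,0,1).

x_1(t) = -3C_1e^(t) - 4C_2e^(-2t), x_2(t) = -5C_1e^(t) - 7C_2e^(-2t), x_3(t) = C_2e^(-2t) + C_3e^(-4t)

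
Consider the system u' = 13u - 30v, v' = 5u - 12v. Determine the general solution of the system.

Coefficient matrix A = [[13, -30], [5, -12]].
Characteristic polynomial det(A - λI) = λ^2 - λ - 6 = 0.
Eigenvalues λ = -2, 3.
For λ=-2: (A-λI) row 1 is [15, -30], so an eigenvector is (-2, -1).
For λ=3: (A-λI) row 1 is [10, -30], so an eigenvector is (3, 1).
General solution: K_1e^(-2t)(-2,-1) + K_2e^(3t)(3,1).

u(t) = -2K_1e^(-2t) + 3K_2e^(3t), v(t) = -K_1e^(-2t) + K_2e^(3t)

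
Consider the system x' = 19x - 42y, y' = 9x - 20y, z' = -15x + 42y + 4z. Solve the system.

Coefficient matrix A = [[19, -42, 0], [9, -20, 0], [-15, 42, 4]].
det(A - λI) = 0 gives eigenvalues λ = 4, 1, -2.
For λ=4: eigenvector (0,0,1).
For λ=1: eigenvector (7,3,-7).
For λ=-2: eigenvector (-2,-1,2).
General solution: c_1e^(4t)(0,0,1) + c_2e^(t)(7,3,-7) + c_3e^(-2t)(-2,-1,2).

x(t) = 7c_2e^(t) - 2c_3e^(-2t), y(t) = 3c_2e^(t) - c_3e^(-2t), z(t) = c_1e^(4t) - 7c_2e^(t) + 2c_3e^(-2t)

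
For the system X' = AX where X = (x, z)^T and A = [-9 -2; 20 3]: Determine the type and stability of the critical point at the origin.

A = [[-9,-2],[20,3]]; det(A-λI) = λ^2 + 6λ + 13.
λ = -3 ± 2i: negative real part.

stable spiral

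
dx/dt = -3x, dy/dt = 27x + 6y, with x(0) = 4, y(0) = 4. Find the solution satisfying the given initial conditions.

x(t) = 4e^(-3t), y(t) = 16e^(6t) - 12e^(-3t)

Coefficient matrix A = [[-3, 0], [27, 6]].
Characteristic polynomial det(A - λI) = λ^2 - 3λ - 18 = 0.
Eigenvalues λ = 6, -3.
For λ=6: (A-λI) row 1 is [-9, 0], so an eigenvector is (0, 1).
For λ=-3: (A-λI) row 2 is [27, 9], so an eigenvector is (-1, 3).
General solution: c_1e^(6t)(0,1) + c_2e^(-3t)(-1,3).
Applying x(0)=4, y(0)=4 gives c_1=16, c_2=-4.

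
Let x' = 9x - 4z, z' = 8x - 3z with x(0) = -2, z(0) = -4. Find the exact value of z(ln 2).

A = [[9,-4],[8,-3]]; eigenvalues λ = 1, 5.
Eigenvectors: (1,2) for λ=1, (1,1) for λ=5.
From the initial condition, c_1 = -2, c_2 = 0.
z(ln 2) = (-2)(2^1)(2) + (0)(2^5)(1) = -8.

-8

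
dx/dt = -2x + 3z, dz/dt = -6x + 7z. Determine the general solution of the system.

x(t) = K_1e^(t) - K_2e^(4t), z(t) = K_1e^(t) - 2K_2e^(4t)

Coefficient matrix A = [[-2, 3], [-6, 7]].
Characteristic polynomial det(A - λI) = λ^2 - 5λ + 4 = 0.
Eigenvalues λ = 1, 4.
For λ=1: (A-λI) row 1 is [-3, 3], so an eigenvector is (1, 1).
For λ=4: (A-λI) row 1 is [-6, 3], so an eigenvector is (-1, -2).
General solution: K_1e^(t)(1,1) + K_2e^(4t)(-1,-2).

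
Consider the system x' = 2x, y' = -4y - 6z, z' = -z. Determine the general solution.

x(t) = c_3e^(2t), y(t) = -2c_1e^(-t) + c_2e^(-4t), z(t) = c_1e^(-t)

Coefficient matrix A = [[2, 0, 0], [0, -4, -6], [0, 0, -1]].
det(A - λI) = 0 gives eigenvalues λ = -1, -4, 2.
For λ=-1: eigenvector (0,-2,1).
For λ=-4: eigenvector (0,1,0).
For λ=2: eigenvector (1,0,0).
General solution: c_1e^(-t)(0,-2,1) + c_2e^(-4t)(0,1,0) + c_3e^(2t)(1,0,0).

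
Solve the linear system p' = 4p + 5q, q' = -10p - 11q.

p(t) = -C_1e^(-t) + C_2e^(-6t), q(t) = C_1e^(-t) - 2C_2e^(-6t)

Coefficient matrix A = [[4, 5], [-10, -11]].
Characteristic polynomial det(A - λI) = λ^2 + 7λ + 6 = 0.
Eigenvalues λ = -1, -6.
For λ=-1: (A-λI) row 1 is [5, 5], so an eigenvector is (-1, 1).
For λ=-6: (A-λI) row 1 is [10, 5], so an eigenvector is (1, -2).
General solution: C_1e^(-t)(-1,1) + C_2e^(-6t)(1,-2).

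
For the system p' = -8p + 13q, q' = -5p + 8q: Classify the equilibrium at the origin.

center

A = [[-8,13],[-5,8]]; det(A-λI) = λ^2 + 1.
λ = 0 ± i: zero real part.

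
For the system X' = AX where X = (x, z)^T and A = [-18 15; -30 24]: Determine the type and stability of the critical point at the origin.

A = [[-18,15],[-30,24]]; det(A-λI) = λ^2 - 6λ + 18.
λ = 3 ± 3i: positive real part.

unstable spiral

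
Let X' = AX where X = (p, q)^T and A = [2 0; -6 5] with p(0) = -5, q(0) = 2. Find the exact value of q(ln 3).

2826

A = [[2,0],[-6,5]]; eigenvalues λ = 2, 5.
Eigenvectors: (1,2) for λ=2, (0,1) for λ=5.
From the initial condition, c_1 = -5, c_2 = 12.
q(ln 3) = (-5)(3^2)(2) + (12)(3^5)(1) = 2826.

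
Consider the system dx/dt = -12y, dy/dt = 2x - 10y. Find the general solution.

x(t) = -3K_1e^(-4t) + 2K_2e^(-6t), y(t) = -K_1e^(-4t) + K_2e^(-6t)

Coefficient matrix A = [[0, -12], [2, -10]].
Characteristic polynomial det(A - λI) = λ^2 + 10λ + 24 = 0.
Eigenvalues λ = -4, -6.
For λ=-4: (A-λI) row 1 is [4, -12], so an eigenvector is (-3, -1).
For λ=-6: (A-λI) row 1 is [6, -12], so an eigenvector is (2, 1).
General solution: K_1e^(-4t)(-3,-1) + K_2e^(-6t)(2,1).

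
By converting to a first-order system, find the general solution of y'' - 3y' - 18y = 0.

y(t) = K_1e^(-3t) + K_2e^(6t)

Let x_1 = y, x_2 = y'. Then x_1' = x_2 and x_2' = 18x_1 + 3x_2.
A = [[0,1],[18,3]]; det(A-λI) = λ^2 - 3λ - 18.
Eigenvalues λ = -3, 6 with eigenvectors (1,-3), (1,6).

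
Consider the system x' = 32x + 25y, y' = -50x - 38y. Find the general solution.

x(t) = C_1e^(-3t)sin(5t) - 2C_1e^(-3t)cos(5t) - 2C_2e^(-3t)sin(5t) - C_2e^(-3t)cos(5t), y(t) = -C_1e^(-3t)sin(5t) + 3C_1e^(-3t)cos(5t) + 3C_2e^(-3t)sin(5t) + C_2e^(-3t)cos(5t)

Coefficient matrix A = [[32, 25], [-50, -38]].
Characteristic polynomial det(A - λI) = λ^2 + 6λ + 34 = 0.
Eigenvalues λ = -3 ± 5i (complex conjugate pair).
For λ=-3+5i: an eigenvector is (-2,3) - i(1,-1) = (-2 - i, 3 + i).
A real fundamental pair from Re and Im of e^((-3+5i)t)v: X_1 = e^(-3t)(cos(5t)·(-2,3) + sin(5t)·(1,-1)), X_2 = e^(-3t)(sin(5t)·(-2,3) - cos(5t)·(1,-1)).
General solution: C_1X_1 + C_2X_2.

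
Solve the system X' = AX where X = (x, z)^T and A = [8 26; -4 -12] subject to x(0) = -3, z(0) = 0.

Coefficient matrix A = [[8, 26], [-4, -12]].
Characteristic polynomial det(A - λI) = λ^2 + 4λ + 8 = 0.
Eigenvalues λ = -2 ± 2i (complex conjugate pair).
For λ=-2+2i: an eigenvector is (2,-1) - i(-3,1) = (2 + 3i, -1 - i).
A real fundamental pair from Re and Im of e^((-2+2i)t)v: X_1 = e^(-2t)(cos(2t)·(2,-1) + sin(2t)·(-3,1)), X_2 = e^(-2t)(sin(2t)·(2,-1) - cos(2t)·(-3,1)).
General solution: C_1X_1 + C_2X_2.
Applying x(0)=-3, z(0)=0 gives C_1=3, C_2=-3.

x(t) = -15e^(-2t)sin(2t) - 3e^(-2t)cos(2t), z(t) = 6e^(-2t)sin(2t)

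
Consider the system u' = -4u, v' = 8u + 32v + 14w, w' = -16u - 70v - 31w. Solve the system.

u(t) = c_1e^(-4t), v(t) = -c_1e^(-4t) + c_2e^(4t) - 2c_3e^(-3t), w(t) = 2c_1e^(-4t) - 2c_2e^(4t) + 5c_3e^(-3t)

Coefficient matrix A = [[-4, 0, 0], [8, 32, 14], [-16, -70, -31]].
det(A - λI) = 0 gives eigenvalues λ = -4, 4, -3.
For λ=-4: eigenvector (1,-1,2).
For λ=4: eigenvector (0,1,-2).
For λ=-3: eigenvector (0,-2,5).
General solution: c_1e^(-4t)(1,-1,2) + c_2e^(4t)(0,1,-2) + c_3e^(-3t)(0,-2,5).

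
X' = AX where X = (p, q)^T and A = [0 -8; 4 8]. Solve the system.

Coefficient matrix A = [[0, -8], [4, 8]].
Characteristic polynomial det(A - λI) = λ^2 - 8λ + 32 = 0.
Eigenvalues λ = 4 ± 4i (complex conjugate pair).
For λ=4+4i: an eigenvector is (1,0) - i(-1,1) = (1 + i, 0 - i).
A real fundamental pair from Re and Im of e^((4+4i)t)v: X_1 = e^(4t)(cos(4t)·(1,0) + sin(4t)·(-1,1)), X_2 = e^(4t)(sin(4t)·(1,0) - cos(4t)·(-1,1)).
General solution: C_1X_1 + C_2X_2.

p(t) = -C_1e^(4t)sin(4t) + C_1e^(4t)cos(4t) + C_2e^(4t)sin(4t) + C_2e^(4t)cos(4t), q(t) = C_1e^(4t)sin(4t) - C_2e^(4t)cos(4t)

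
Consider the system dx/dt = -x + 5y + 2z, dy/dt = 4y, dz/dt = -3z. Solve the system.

Coefficient matrix A = [[-1, 5, 2], [0, 4, 0], [0, 0, -3]].
det(A - λI) = 0 gives eigenvalues λ = -1, 4, -3.
For λ=-1: eigenvector (1,0,0).
For λ=4: eigenvector (1,1,0).
For λ=-3: eigenvector (-1,0,1).
General solution: C_1e^(-t)(1,0,0) + C_2e^(4t)(1,1,0) + C_3e^(-3t)(-1,0,1).

x(t) = C_1e^(-t) + C_2e^(4t) - C_3e^(-3t), y(t) = C_2e^(4t), z(t) = C_3e^(-3t)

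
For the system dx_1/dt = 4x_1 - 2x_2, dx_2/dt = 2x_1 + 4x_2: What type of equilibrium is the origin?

A = [[4,-2],[2,4]]; det(A-λI) = λ^2 - 8λ + 20.
λ = 4 ± 2i: positive real part.

unstable spiral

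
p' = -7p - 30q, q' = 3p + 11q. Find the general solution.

Coefficient matrix A = [[-7, -30], [3, 11]].
Characteristic polynomial det(A - λI) = λ^2 - 4λ + 13 = 0.
Eigenvalues λ = 2 ± 3i (complex conjugate pair).
For λ=2+3i: an eigenvector is (1,0) - i(-3,1) = (1 + 3i, 0 - i).
A real fundamental pair from Re and Im of e^((2+3i)t)v: X_1 = e^(2t)(cos(3t)·(1,0) + sin(3t)·(-3,1)), X_2 = e^(2t)(sin(3t)·(1,0) - cos(3t)·(-3,1)).
General solution: C_1X_1 + C_2X_2.

p(t) = -3C_1e^(2t)sin(3t) + C_1e^(2t)cos(3t) + C_2e^(2t)sin(3t) + 3C_2e^(2t)cos(3t), q(t) = C_1e^(2t)sin(3t) - C_2e^(2t)cos(3t)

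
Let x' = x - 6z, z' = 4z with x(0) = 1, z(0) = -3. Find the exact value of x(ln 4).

A = [[1,-6],[0,4]]; eigenvalues λ = 4, 1.
Eigenvectors: (-2,1) for λ=4, (-1,0) for λ=1.
From the initial condition, c_1 = -3, c_2 = 5.
x(ln 4) = (-3)(4^4)(-2) + (5)(4^1)(-1) = 1516.

1516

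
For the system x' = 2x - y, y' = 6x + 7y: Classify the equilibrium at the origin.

A = [[2,-1],[6,7]]; det(A-λI) = λ^2 - 9λ + 20.
λ = 5, 4: both positive.

unstable node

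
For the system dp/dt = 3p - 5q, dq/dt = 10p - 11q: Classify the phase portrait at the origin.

stable spiral

A = [[3,-5],[10,-11]]; det(A-λI) = λ^2 + 8λ + 17.
λ = -4 ± i: negative real part.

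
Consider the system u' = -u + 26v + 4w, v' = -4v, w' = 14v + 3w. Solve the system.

Coefficient matrix A = [[-1, 26, 4], [0, -4, 0], [0, 14, 3]].
det(A - λI) = 0 gives eigenvalues λ = 3, -4, -1.
For λ=3: eigenvector (1,0,1).
For λ=-4: eigenvector (-6,1,-2).
For λ=-1: eigenvector (1,0,0).
General solution: K_1e^(3t)(1,0,1) + K_2e^(-4t)(-6,1,-2) + K_3e^(-t)(1,0,0).

u(t) = K_1e^(3t) - 6K_2e^(-4t) + K_3e^(-t), v(t) = K_2e^(-4t), w(t) = K_1e^(3t) - 2K_2e^(-4t)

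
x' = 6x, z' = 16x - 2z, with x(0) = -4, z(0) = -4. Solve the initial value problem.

x(t) = -4e^(6t), z(t) = -8e^(6t) + 4e^(-2t)

Coefficient matrix A = [[6, 0], [16, -2]].
Characteristic polynomial det(A - λI) = λ^2 - 4λ - 12 = 0.
Eigenvalues λ = -2, 6.
For λ=-2: (A-λI) row 1 is [8, 0], so an eigenvector is (0, -1).
For λ=6: (A-λI) row 2 is [16, -8], so an eigenvector is (-1, -2).
General solution: C_1e^(-2t)(0,-1) + C_2e^(6t)(-1,-2).
Applying x(0)=-4, z(0)=-4 gives C_1=-4, C_2=4.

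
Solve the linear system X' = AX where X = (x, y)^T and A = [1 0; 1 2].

Coefficient matrix A = [[1, 0], [1, 2]].
Characteristic polynomial det(A - λI) = λ^2 - 3λ + 2 = 0.
Eigenvalues λ = 2, 1.
For λ=2: (A-λI) row 1 is [-1, 0], so an eigenvector is (0, 1).
For λ=1: (A-λI) row 2 is [1, 1], so an eigenvector is (-1, 1).
General solution: C_1e^(2t)(0,1) + C_2e^(t)(-1,1).

x(t) = -C_2e^(t), y(t) = C_1e^(2t) + C_2e^(t)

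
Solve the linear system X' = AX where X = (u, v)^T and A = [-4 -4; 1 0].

Coefficient matrix A = [[-4, -4], [1, 0]].
Characteristic polynomial det(A - λI) = λ^2 + 4λ + 4 = 0.
Single eigenvalue λ = -2 with algebraic multiplicity 2.
Eigenvector v = (-2,1); generalized eigenvector w with (A-λI)w=v is (-3,2).
General solution: e^(-2t)[c_1·v + c_2·(t·v + w)].

u(t) = -2c_1e^(-2t) - 2c_2te^(-2t) - 3c_2e^(-2t), v(t) = c_1e^(-2t) + c_2te^(-2t) + 2c_2e^(-2t)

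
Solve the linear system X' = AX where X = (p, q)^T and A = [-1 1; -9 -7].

Coefficient matrix A = [[-1, 1], [-9, -7]].
Characteristic polynomial det(A - λI) = λ^2 + 8λ + 16 = 0.
Single eigenvalue λ = -4 with algebraic multiplicity 2.
Eigenvector v = (-1,3); generalized eigenvector w with (A-λI)w=v is (0,-1).
General solution: e^(-4t)[C_1·v + C_2·(t·v + w)].

p(t) = -C_1e^(-4t) - C_2te^(-4t), q(t) = 3C_1e^(-4t) + 3C_2te^(-4t) - C_2e^(-4t)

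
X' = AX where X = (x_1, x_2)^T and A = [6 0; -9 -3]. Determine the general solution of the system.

Coefficient matrix A = [[6, 0], [-9, -3]].
Characteristic polynomial det(A - λI) = λ^2 - 3λ - 18 = 0.
Eigenvalues λ = 6, -3.
For λ=6: (A-λI) row 2 is [-9, -9], so an eigenvector is (1, -1).
For λ=-3: (A-λI) row 1 is [9, 0], so an eigenvector is (0, -1).
General solution: C_1e^(6t)(1,-1) + C_2e^(-3t)(0,-1).

x_1(t) = C_1e^(6t), x_2(t) = -C_1e^(6t) - C_2e^(-3t)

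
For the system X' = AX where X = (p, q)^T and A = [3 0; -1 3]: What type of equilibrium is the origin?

A = [[3,0],[-1,3]]; det(A-λI) = λ^2 - 6λ + 9.
repeated λ = 3 with a single eigenvector.

unstable improper node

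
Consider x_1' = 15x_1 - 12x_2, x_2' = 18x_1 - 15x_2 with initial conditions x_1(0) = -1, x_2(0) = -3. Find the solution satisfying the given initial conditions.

x_1(t) = 3e^(3t) - 4e^(-3t), x_2(t) = 3e^(3t) - 6e^(-3t)

Coefficient matrix A = [[15, -12], [18, -15]].
Characteristic polynomial det(A - λI) = λ^2 - 9 = 0.
Eigenvalues λ = -3, 3.
For λ=-3: (A-λI) row 1 is [18, -12], so an eigenvector is (-2, -3).
For λ=3: (A-λI) row 1 is [12, -12], so an eigenvector is (-1, -1).
General solution: C_1e^(-3t)(-2,-3) + C_2e^(3t)(-1,-1).
Applying x_1(0)=-1, x_2(0)=-3 gives C_1=2, C_2=-3.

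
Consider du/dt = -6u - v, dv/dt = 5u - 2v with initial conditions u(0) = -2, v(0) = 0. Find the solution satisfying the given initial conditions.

u(t) = 4e^(-4t)sin(t) - 2e^(-4t)cos(t), v(t) = -10e^(-4t)sin(t)

Coefficient matrix A = [[-6, -1], [5, -2]].
Characteristic polynomial det(A - λI) = λ^2 + 8λ + 17 = 0.
Eigenvalues λ = -4 ± i (complex conjugate pair).
For λ=-4+i: an eigenvector is (-1,2) - i(0,-1) = (-1, 2 + i).
A real fundamental pair from Re and Im of e^((-4+i)t)v: X_1 = e^(-4t)(cos(t)·(-1,2) + sin(t)·(0,-1)), X_2 = e^(-4t)(sin(t)·(-1,2) - cos(t)·(0,-1)).
General solution: K_1X_1 + K_2X_2.
Applying u(0)=-2, v(0)=0 gives K_1=2, K_2=-4.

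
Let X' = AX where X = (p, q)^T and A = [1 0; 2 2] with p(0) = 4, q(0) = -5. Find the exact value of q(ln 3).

A = [[1,0],[2,2]]; eigenvalues λ = 2, 1.
Eigenvectors: (0,1) for λ=2, (-1,2) for λ=1.
From the initial condition, c_1 = 3, c_2 = -4.
q(ln 3) = (3)(3^2)(1) + (-4)(3^1)(2) = 3.

3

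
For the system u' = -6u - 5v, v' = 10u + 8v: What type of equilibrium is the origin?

unstable spiral

A = [[-6,-5],[10,8]]; det(A-λI) = λ^2 - 2λ + 2.
λ = 1 ± i: positive real part.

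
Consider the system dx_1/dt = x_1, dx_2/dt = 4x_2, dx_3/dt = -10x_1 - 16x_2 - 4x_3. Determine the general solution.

Coefficient matrix A = [[1, 0, 0], [0, 4, 0], [-10, -16, -4]].
det(A - λI) = 0 gives eigenvalues λ = 1, 4, -4.
For λ=1: eigenvector (1,0,-2).
For λ=4: eigenvector (0,1,-2).
For λ=-4: eigenvector (0,0,1).
General solution: K_1e^(t)(1,0,-2) + K_2e^(4t)(0,1,-2) + K_3e^(-4t)(0,0,1).

x_1(t) = K_1e^(t), x_2(t) = K_2e^(4t), x_3(t) = -2K_1e^(t) - 2K_2e^(4t) + K_3e^(-4t)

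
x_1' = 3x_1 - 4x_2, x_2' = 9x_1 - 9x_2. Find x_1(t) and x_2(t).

x_1(t) = -2C_1e^(-3t) - 2C_2te^(-3t) - C_2e^(-3t), x_2(t) = -3C_1e^(-3t) - 3C_2te^(-3t) - C_2e^(-3t)

Coefficient matrix A = [[3, -4], [9, -9]].
Characteristic polynomial det(A - λI) = λ^2 + 6λ + 9 = 0.
Single eigenvalue λ = -3 with algebraic multiplicity 2.
Eigenvector v = (-2,-3); generalized eigenvector w with (A-λI)w=v is (-1,-1).
General solution: e^(-3t)[C_1·v + C_2·(t·v + w)].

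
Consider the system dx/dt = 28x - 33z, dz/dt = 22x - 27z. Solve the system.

Coefficient matrix A = [[28, -33], [22, -27]].
Characteristic polynomial det(A - λI) = λ^2 - λ - 30 = 0.
Eigenvalues λ = -5, 6.
For λ=-5: (A-λI) row 1 is [33, -33], so an eigenvector is (1, 1).
For λ=6: (A-λI) row 1 is [22, -33], so an eigenvector is (3, 2).
General solution: K_1e^(-5t)(1,1) + K_2e^(6t)(3,2).

x(t) = K_1e^(-5t) + 3K_2e^(6t), z(t) = K_1e^(-5t) + 2K_2e^(6t)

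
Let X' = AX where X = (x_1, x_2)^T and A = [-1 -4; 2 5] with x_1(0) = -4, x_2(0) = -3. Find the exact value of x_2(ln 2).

-66

A = [[-1,-4],[2,5]]; eigenvalues λ = 1, 3.
Eigenvectors: (2,-1) for λ=1, (1,-1) for λ=3.
From the initial condition, c_1 = -7, c_2 = 10.
x_2(ln 2) = (-7)(2^1)(-1) + (10)(2^3)(-1) = -66.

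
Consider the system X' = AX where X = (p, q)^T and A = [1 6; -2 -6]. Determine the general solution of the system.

Coefficient matrix A = [[1, 6], [-2, -6]].
Characteristic polynomial det(A - λI) = λ^2 + 5λ + 6 = 0.
Eigenvalues λ = -3, -2.
For λ=-3: (A-λI) row 1 is [4, 6], so an eigenvector is (-3, 2).
For λ=-2: (A-λI) row 1 is [3, 6], so an eigenvector is (2, -1).
General solution: K_1e^(-3t)(-3,2) + K_2e^(-2t)(2,-1).

p(t) = -3K_1e^(-3t) + 2K_2e^(-2t), q(t) = 2K_1e^(-3t) - K_2e^(-2t)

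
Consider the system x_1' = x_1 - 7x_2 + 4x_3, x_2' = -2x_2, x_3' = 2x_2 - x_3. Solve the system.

x_1(t) = 5K_1e^(-2t) + K_2e^(t) - 2K_3e^(-t), x_2(t) = K_1e^(-2t), x_3(t) = -2K_1e^(-2t) + K_3e^(-t)

Coefficient matrix A = [[1, -7, 4], [0, -2, 0], [0, 2, -1]].
det(A - λI) = 0 gives eigenvalues λ = -2, 1, -1.
For λ=-2: eigenvector (5,1,-2).
For λ=1: eigenvector (1,0,0).
For λ=-1: eigenvector (-2,0,1).
General solution: K_1e^(-2t)(5,1,-2) + K_2e^(t)(1,0,0) + K_3e^(-t)(-2,0,1).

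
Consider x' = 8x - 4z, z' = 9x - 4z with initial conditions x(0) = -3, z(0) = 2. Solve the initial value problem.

x(t) = -26te^(2t) - 3e^(2t), z(t) = -39te^(2t) + 2e^(2t)

Coefficient matrix A = [[8, -4], [9, -4]].
Characteristic polynomial det(A - λI) = λ^2 - 4λ + 4 = 0.
Single eigenvalue λ = 2 with algebraic multiplicity 2.
Eigenvector v = (2,3); generalized eigenvector w with (A-λI)w=v is (-1,-2).
General solution: e^(2t)[K_1·v + K_2·(t·v + w)].
Applying x(0)=-3, z(0)=2 gives K_1=-8, K_2=-13.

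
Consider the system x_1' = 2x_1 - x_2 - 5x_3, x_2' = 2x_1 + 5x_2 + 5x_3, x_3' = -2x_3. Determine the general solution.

Coefficient matrix A = [[2, -1, -5], [2, 5, 5], [0, 0, -2]].
det(A - λI) = 0 gives eigenvalues λ = 3, 4, -2.
For λ=3: eigenvector (1,-1,0).
For λ=4: eigenvector (-1,2,0).
For λ=-2: eigenvector (1,-1,1).
General solution: c_1e^(3t)(1,-1,0) + c_2e^(4t)(-1,2,0) + c_3e^(-2t)(1,-1,1).

x_1(t) = c_1e^(3t) - c_2e^(4t) + c_3e^(-2t), x_2(t) = -c_1e^(3t) + 2c_2e^(4t) - c_3e^(-2t), x_3(t) = c_3e^(-2t)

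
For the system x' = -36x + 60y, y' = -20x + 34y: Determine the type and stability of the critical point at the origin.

A = [[-36,60],[-20,34]]; det(A-λI) = λ^2 + 2λ - 24.
λ = -6, 4: opposite signs.

saddle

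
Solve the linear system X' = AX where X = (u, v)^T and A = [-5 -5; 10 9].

u(t) = 2c_1e^(2t)sin(t) - c_1e^(2t)cos(t) - c_2e^(2t)sin(t) - 2c_2e^(2t)cos(t), v(t) = -3c_1e^(2t)sin(t) + c_1e^(2t)cos(t) + c_2e^(2t)sin(t) + 3c_2e^(2t)cos(t)

Coefficient matrix A = [[-5, -5], [10, 9]].
Characteristic polynomial det(A - λI) = λ^2 - 4λ + 5 = 0.
Eigenvalues λ = 2 ± i (complex conjugate pair).
For λ=2+i: an eigenvector is (-1,1) - i(2,-3) = (-1 - 2i, 1 + 3i).
A real fundamental pair from Re and Im of e^((2+i)t)v: X_1 = e^(2t)(cos(t)·(-1,1) + sin(t)·(2,-3)), X_2 = e^(2t)(sin(t)·(-1,1) - cos(t)·(2,-3)).
General solution: c_1X_1 + c_2X_2.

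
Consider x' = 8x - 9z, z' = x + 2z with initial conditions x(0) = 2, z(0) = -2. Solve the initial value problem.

Coefficient matrix A = [[8, -9], [1, 2]].
Characteristic polynomial det(A - λI) = λ^2 - 10λ + 25 = 0.
Single eigenvalue λ = 5 with algebraic multiplicity 2.
Eigenvector v = (3,1); generalized eigenvector w with (A-λI)w=v is (-2,-1).
General solution: e^(5t)[C_1·v + C_2·(t·v + w)].
Applying x(0)=2, z(0)=-2 gives C_1=6, C_2=8.

x(t) = 24te^(5t) + 2e^(5t), z(t) = 8te^(5t) - 2e^(5t)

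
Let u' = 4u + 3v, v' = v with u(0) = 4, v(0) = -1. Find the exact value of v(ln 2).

A = [[4,3],[0,1]]; eigenvalues λ = 1, 4.
Eigenvectors: (-1,1) for λ=1, (-1,0) for λ=4.
From the initial condition, c_1 = -1, c_2 = -3.
v(ln 2) = (-1)(2^1)(1) + (-3)(2^4)(0) = -2.

-2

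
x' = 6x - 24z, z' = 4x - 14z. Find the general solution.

Coefficient matrix A = [[6, -24], [4, -14]].
Characteristic polynomial det(A - λI) = λ^2 + 8λ + 12 = 0.
Eigenvalues λ = -6, -2.
For λ=-6: (A-λI) row 1 is [12, -24], so an eigenvector is (2, 1).
For λ=-2: (A-λI) row 1 is [8, -24], so an eigenvector is (-3, -1).
General solution: c_1e^(-6t)(2,1) + c_2e^(-2t)(-3,-1).

x(t) = 2c_1e^(-6t) - 3c_2e^(-2t), z(t) = c_1e^(-6t) - c_2e^(-2t)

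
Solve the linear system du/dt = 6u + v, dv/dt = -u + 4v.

u(t) = C_1e^(5t) + C_2te^(5t) + C_2e^(5t), v(t) = -C_1e^(5t) - C_2te^(5t)

Coefficient matrix A = [[6, 1], [-1, 4]].
Characteristic polynomial det(A - λI) = λ^2 - 10λ + 25 = 0.
Single eigenvalue λ = 5 with algebraic multiplicity 2.
Eigenvector v = (1,-1); generalized eigenvector w with (A-λI)w=v is (1,0).
General solution: e^(5t)[C_1·v + C_2·(t·v + w)].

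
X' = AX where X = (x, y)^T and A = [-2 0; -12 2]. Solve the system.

Coefficient matrix A = [[-2, 0], [-12, 2]].
Characteristic polynomial det(A - λI) = λ^2 - 4 = 0.
Eigenvalues λ = 2, -2.
For λ=2: (A-λI) row 1 is [-4, 0], so an eigenvector is (0, 1).
For λ=-2: (A-λI) row 2 is [-12, 4], so an eigenvector is (1, 3).
General solution: C_1e^(2t)(0,1) + C_2e^(-2t)(1,3).

x(t) = C_2e^(-2t), y(t) = C_1e^(2t) + 3C_2e^(-2t)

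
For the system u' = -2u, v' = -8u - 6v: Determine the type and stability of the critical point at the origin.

A = [[-2,0],[-8,-6]]; det(A-λI) = λ^2 + 8λ + 12.
λ = -6, -2: both negative.

stable node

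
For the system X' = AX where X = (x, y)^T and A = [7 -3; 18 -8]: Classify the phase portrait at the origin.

A = [[7,-3],[18,-8]]; det(A-λI) = λ^2 + λ - 2.
λ = 1, -2: opposite signs.

saddle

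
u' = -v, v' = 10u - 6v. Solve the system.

u(t) = C_1e^(-3t)cos(t) + C_2e^(-3t)sin(t), v(t) = C_1e^(-3t)sin(t) + 3C_1e^(-3t)cos(t) + 3C_2e^(-3t)sin(t) - C_2e^(-3t)cos(t)

Coefficient matrix A = [[0, -1], [10, -6]].
Characteristic polynomial det(A - λI) = λ^2 + 6λ + 10 = 0.
Eigenvalues λ = -3 ± i (complex conjugate pair).
For λ=-3+i: an eigenvector is (1,3) - i(0,1) = (1, 3 - i).
A real fundamental pair from Re and Im of e^((-3+i)t)v: X_1 = e^(-3t)(cos(t)·(1,3) + sin(t)·(0,1)), X_2 = e^(-3t)(sin(t)·(1,3) - cos(t)·(0,1)).
General solution: C_1X_1 + C_2X_2.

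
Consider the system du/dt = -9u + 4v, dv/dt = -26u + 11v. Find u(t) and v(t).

u(t) = c_1e^(t)sin(2t) + c_1e^(t)cos(2t) + c_2e^(t)sin(2t) - c_2e^(t)cos(2t), v(t) = 2c_1e^(t)sin(2t) + 3c_1e^(t)cos(2t) + 3c_2e^(t)sin(2t) - 2c_2e^(t)cos(2t)

Coefficient matrix A = [[-9, 4], [-26, 11]].
Characteristic polynomial det(A - λI) = λ^2 - 2λ + 5 = 0.
Eigenvalues λ = 1 ± 2i (complex conjugate pair).
For λ=1+2i: an eigenvector is (1,3) - i(1,2) = (1 - i, 3 - 2i).
A real fundamental pair from Re and Im of e^((1+2i)t)v: X_1 = e^(t)(cos(2t)·(1,3) + sin(2t)·(1,2)), X_2 = e^(t)(sin(2t)·(1,3) - cos(2t)·(1,2)).
General solution: c_1X_1 + c_2X_2.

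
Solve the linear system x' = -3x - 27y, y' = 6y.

Coefficient matrix A = [[-3, -27], [0, 6]].
Characteristic polynomial det(A - λI) = λ^2 - 3λ - 18 = 0.
Eigenvalues λ = 6, -3.
For λ=6: (A-λI) row 1 is [-9, -27], so an eigenvector is (3, -1).
For λ=-3: (A-λI) row 1 is [0, -27], so an eigenvector is (1, 0).
General solution: K_1e^(6t)(3,-1) + K_2e^(-3t)(1,0).

x(t) = 3K_1e^(6t) + K_2e^(-3t), y(t) = -K_1e^(6t)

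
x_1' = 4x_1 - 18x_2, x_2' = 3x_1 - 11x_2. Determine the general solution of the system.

Coefficient matrix A = [[4, -18], [3, -11]].
Characteristic polynomial det(A - λI) = λ^2 + 7λ + 10 = 0.
Eigenvalues λ = -2, -5.
For λ=-2: (A-λI) row 1 is [6, -18], so an eigenvector is (-3, -1).
For λ=-5: (A-λI) row 1 is [9, -18], so an eigenvector is (-2, -1).
General solution: C_1e^(-2t)(-3,-1) + C_2e^(-5t)(-2,-1).

x_1(t) = -3C_1e^(-2t) - 2C_2e^(-5t), x_2(t) = -C_1e^(-2t) - C_2e^(-5t)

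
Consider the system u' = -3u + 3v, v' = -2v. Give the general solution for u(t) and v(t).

u(t) = -3C_1e^(-2t) + C_2e^(-3t), v(t) = -C_1e^(-2t)

Coefficient matrix A = [[-3, 3], [0, -2]].
Characteristic polynomial det(A - λI) = λ^2 + 5λ + 6 = 0.
Eigenvalues λ = -2, -3.
For λ=-2: (A-λI) row 1 is [-1, 3], so an eigenvector is (-3, -1).
For λ=-3: (A-λI) row 1 is [0, 3], so an eigenvector is (1, 0).
General solution: C_1e^(-2t)(-3,-1) + C_2e^(-3t)(1,0).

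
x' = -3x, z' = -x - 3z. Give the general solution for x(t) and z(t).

Coefficient matrix A = [[-3, 0], [-1, -3]].
Characteristic polynomial det(A - λI) = λ^2 + 6λ + 9 = 0.
Single eigenvalue λ = -3 with algebraic multiplicity 2.
Eigenvector v = (0,-1); generalized eigenvector w with (A-λI)w=v is (1,2).
General solution: e^(-3t)[K_1·v + K_2·(t·v + w)].

x(t) = K_2e^(-3t), z(t) = -K_1e^(-3t) - K_2te^(-3t) + 2K_2e^(-3t)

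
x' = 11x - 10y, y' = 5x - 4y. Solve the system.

Coefficient matrix A = [[11, -10], [5, -4]].
Characteristic polynomial det(A - λI) = λ^2 - 7λ + 6 = 0.
Eigenvalues λ = 1, 6.
For λ=1: (A-λI) row 1 is [10, -10], so an eigenvector is (1, 1).
For λ=6: (A-λI) row 1 is [5, -10], so an eigenvector is (-2, -1).
General solution: K_1e^(t)(1,1) + K_2e^(6t)(-2,-1).

x(t) = K_1e^(t) - 2K_2e^(6t), y(t) = K_1e^(t) - K_2e^(6t)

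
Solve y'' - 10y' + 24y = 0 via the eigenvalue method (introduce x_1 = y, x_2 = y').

Let x_1 = y, x_2 = y'. Then x_1' = x_2 and x_2' = -24x_1 + 10x_2.
A = [[0,1],[-24,10]]; det(A-λI) = λ^2 - 10λ + 24.
Eigenvalues λ = 6, 4 with eigenvectors (1,6), (1,4).

y(t) = K_1e^(6t) + K_2e^(4t)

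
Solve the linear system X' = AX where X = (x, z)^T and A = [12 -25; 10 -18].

Coefficient matrix A = [[12, -25], [10, -18]].
Characteristic polynomial det(A - λI) = λ^2 + 6λ + 34 = 0.
Eigenvalues λ = -3 ± 5i (complex conjugate pair).
For λ=-3+5i: an eigenvector is (2,1) - i(1,1) = (2 - i, 1 - i).
A real fundamental pair from Re and Im of e^((-3+5i)t)v: X_1 = e^(-3t)(cos(5t)·(2,1) + sin(5t)·(1,1)), X_2 = e^(-3t)(sin(5t)·(2,1) - cos(5t)·(1,1)).
General solution: C_1X_1 + C_2X_2.

x(t) = C_1e^(-3t)sin(5t) + 2C_1e^(-3t)cos(5t) + 2C_2e^(-3t)sin(5t) - C_2e^(-3t)cos(5t), z(t) = C_1e^(-3t)sin(5t) + C_1e^(-3t)cos(5t) + C_2e^(-3t)sin(5t) - C_2e^(-3t)cos(5t)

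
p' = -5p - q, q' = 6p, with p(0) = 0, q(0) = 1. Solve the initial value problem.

Coefficient matrix A = [[-5, -1], [6, 0]].
Characteristic polynomial det(A - λI) = λ^2 + 5λ + 6 = 0.
Eigenvalues λ = -2, -3.
For λ=-2: (A-λI) row 1 is [-3, -1], so an eigenvector is (-1, 3).
For λ=-3: (A-λI) row 1 is [-2, -1], so an eigenvector is (-1, 2).
General solution: C_1e^(-2t)(-1,3) + C_2e^(-3t)(-1,2).
Applying p(0)=0, q(0)=1 gives C_1=1, C_2=-1.

p(t) = -e^(-2t) + e^(-3t), q(t) = 3e^(-2t) - 2e^(-3t)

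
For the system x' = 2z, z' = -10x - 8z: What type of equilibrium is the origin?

stable spiral

A = [[0,2],[-10,-8]]; det(A-λI) = λ^2 + 8λ + 20.
λ = -4 ± 2i: negative real part.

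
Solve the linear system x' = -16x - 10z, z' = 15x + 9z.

x(t) = c_1e^(-6t) - 2c_2e^(-t), z(t) = -c_1e^(-6t) + 3c_2e^(-t)

Coefficient matrix A = [[-16, -10], [15, 9]].
Characteristic polynomial det(A - λI) = λ^2 + 7λ + 6 = 0.
Eigenvalues λ = -6, -1.
For λ=-6: (A-λI) row 1 is [-10, -10], so an eigenvector is (1, -1).
For λ=-1: (A-λI) row 1 is [-15, -10], so an eigenvector is (-2, 3).
General solution: c_1e^(-6t)(1,-1) + c_2e^(-t)(-2,3).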